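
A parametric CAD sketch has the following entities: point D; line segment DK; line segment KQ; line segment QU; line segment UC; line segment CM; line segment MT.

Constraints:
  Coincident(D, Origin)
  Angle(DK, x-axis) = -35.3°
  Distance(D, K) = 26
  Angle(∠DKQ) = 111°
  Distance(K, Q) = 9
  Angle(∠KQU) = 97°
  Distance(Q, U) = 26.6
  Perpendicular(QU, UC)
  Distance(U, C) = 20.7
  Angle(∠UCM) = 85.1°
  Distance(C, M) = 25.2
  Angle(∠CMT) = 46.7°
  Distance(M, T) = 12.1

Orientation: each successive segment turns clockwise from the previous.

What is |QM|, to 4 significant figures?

18.61

D is at the origin; DK runs at -35.3° with length 26.0, so K = (21.22, -15.02). ∠DKQ = 111.0° gives KQ at -104.3° from the x-axis; with |KQ| = 9.0, Q = (19.00, -23.75). ∠KQU = 97.0° gives QU at 172.7° from the x-axis; with |QU| = 26.6, U = (-7.388, -20.37). The perpendicularity gives UC at right angles to QU, so UC runs at 82.70°; with |UC| = 20.7, C = (-4.758, 0.1667). ∠UCM = 85.1° gives CM at -12.20° from the x-axis; with |CM| = 25.2, M = (19.87, -5.159). Then |QM| = |M − Q| = 18.61.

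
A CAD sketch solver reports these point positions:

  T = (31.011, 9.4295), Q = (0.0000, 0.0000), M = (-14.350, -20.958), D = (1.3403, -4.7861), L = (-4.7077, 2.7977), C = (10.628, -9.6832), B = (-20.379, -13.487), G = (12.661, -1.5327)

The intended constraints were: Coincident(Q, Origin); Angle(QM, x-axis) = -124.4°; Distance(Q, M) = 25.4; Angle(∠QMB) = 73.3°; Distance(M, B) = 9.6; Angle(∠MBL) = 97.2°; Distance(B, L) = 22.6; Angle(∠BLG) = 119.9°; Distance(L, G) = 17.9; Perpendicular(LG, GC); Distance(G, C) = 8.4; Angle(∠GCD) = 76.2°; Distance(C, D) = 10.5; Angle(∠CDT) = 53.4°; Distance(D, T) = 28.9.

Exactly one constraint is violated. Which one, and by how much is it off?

Distance(D, T) = 28.9 — off by 4.00.

Q = (0.00, 0.00) ✓; QM at -124.4° ✓; |QM| = 25.40 ✓; ∠QMB = 73.30° ✓; |MB| = 9.600 ✓; ∠MBL = 97.20° ✓; |BL| = 22.60 ✓; ∠BLG = 119.9° ✓; |LG| = 17.90 ✓; ∠(LG, GC) = 90.01° ✓; |GC| = 8.400 ✓; ∠GCD = 76.20° ✓; |CD| = 10.50 ✓; ∠CDT = 53.40° ✓; |DT| = 32.90 ✗.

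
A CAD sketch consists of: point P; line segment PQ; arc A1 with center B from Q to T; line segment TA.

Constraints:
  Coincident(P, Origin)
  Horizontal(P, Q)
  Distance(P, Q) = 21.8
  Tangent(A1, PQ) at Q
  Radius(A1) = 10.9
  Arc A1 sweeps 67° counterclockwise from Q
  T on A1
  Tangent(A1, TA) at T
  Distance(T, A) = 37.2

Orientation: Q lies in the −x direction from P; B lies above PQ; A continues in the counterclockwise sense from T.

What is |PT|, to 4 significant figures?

13.51

P is at the origin; P and Q share the same y with |PQ| = 21.8 and Q on the −x side, so Q = (-21.80, 0.000). Since A1 is tangent to PQ there, BQ ⟂ PQ, so B = Q + (0, 10.9) = (-21.80, 10.90). On A1, Q sits at bearing -90° from B; a 67° counterclockwise sweep puts T at bearing -23°, so T = B + 10.9·(cos -23°, sin -23°) = (-11.77, 6.641). Then |PT| = |T − P| = 13.51.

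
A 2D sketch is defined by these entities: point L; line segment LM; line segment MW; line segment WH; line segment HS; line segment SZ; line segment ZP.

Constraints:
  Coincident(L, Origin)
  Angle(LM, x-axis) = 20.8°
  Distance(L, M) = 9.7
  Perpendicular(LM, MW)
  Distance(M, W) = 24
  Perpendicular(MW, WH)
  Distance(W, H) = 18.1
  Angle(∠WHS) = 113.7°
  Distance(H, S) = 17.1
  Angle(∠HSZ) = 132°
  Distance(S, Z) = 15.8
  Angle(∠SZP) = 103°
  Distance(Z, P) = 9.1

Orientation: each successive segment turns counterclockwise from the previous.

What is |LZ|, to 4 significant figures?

10.66

L is at the origin; LM runs at 20.8° with length 9.7, so M = (9.068, 3.445). LM is perpendicular to MW, so MW runs at 110.8°; with |MW| = 24.0, W = (0.5452, 25.88). MW is perpendicular to WH, so WH runs at -159.2°; with |WH| = 18.1, H = (-16.38, 19.45). ∠WHS = 113.7° gives HS at -92.90° from the x-axis; with |HS| = 17.1, S = (-17.24, 2.375). ∠HSZ = 132.0° gives SZ at -44.90° from the x-axis; with |SZ| = 15.8, Z = (-6.048, -8.778). Then |LZ| = |Z − L| = 10.66.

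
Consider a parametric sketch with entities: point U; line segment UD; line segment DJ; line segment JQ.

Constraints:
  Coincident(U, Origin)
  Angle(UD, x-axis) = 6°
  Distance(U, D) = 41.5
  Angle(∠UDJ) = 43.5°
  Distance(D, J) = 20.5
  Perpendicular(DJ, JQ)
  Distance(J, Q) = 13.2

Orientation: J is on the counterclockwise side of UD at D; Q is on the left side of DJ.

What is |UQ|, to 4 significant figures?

18.12

U is at the origin; UD runs at 6.0° with length 41.5, so D = 41.5·(cos 6.0°, sin 6.0°) = (41.27, 4.338). ∠UDJ = 43.5°, so DJ runs at 6.0° + (180° − 43.5°) = 142.5° from the x-axis; with |DJ| = 20.5, J = D + 20.5·(cos 142.5°, sin 142.5°) = (25.01, 16.82). DJ ⟂ JQ; with |JQ| = 13.2 on the left of DJ, Q = J + 13.2·(-0.6088, -0.7934) = (16.97, 6.345). Then |UQ| = |Q − U| = 18.12.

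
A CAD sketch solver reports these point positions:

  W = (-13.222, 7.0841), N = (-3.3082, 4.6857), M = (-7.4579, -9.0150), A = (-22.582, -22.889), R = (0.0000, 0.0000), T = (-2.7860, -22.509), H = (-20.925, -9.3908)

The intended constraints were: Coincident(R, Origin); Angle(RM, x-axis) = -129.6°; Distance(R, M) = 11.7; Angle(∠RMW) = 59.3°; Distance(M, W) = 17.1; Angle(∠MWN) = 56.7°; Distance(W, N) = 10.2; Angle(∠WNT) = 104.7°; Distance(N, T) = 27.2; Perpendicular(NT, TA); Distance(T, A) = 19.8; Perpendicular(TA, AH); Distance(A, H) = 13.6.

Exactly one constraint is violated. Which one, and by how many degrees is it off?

Perpendicular(TA, AH) — off by 8.10°.

R = (0.00, 0.00) ✓; RM at -129.6° ✓; |RM| = 11.70 ✓; ∠RMW = 59.30° ✓; |MW| = 17.10 ✓; ∠MWN = 56.70° ✓; |WN| = 10.20 ✓; ∠WNT = 104.7° ✓; |NT| = 27.20 ✓; ∠(NT, TA) = 90.00° ✓; |TA| = 19.80 ✓; ∠(TA, AH) = 98.10° ✗; |AH| = 13.60 ✓.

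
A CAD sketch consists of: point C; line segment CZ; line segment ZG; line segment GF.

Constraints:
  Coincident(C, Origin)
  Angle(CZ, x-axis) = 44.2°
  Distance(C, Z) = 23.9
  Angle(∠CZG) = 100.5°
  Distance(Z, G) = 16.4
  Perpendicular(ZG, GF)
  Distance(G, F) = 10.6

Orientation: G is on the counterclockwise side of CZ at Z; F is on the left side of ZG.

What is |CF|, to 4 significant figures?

24.44

C is at the origin; CZ runs at 44.2° with length 23.9, so Z = 23.9·(cos 44.2°, sin 44.2°) = (17.13, 16.66). ∠CZG = 100.5°, so ZG runs at 44.2° + (180° − 100.5°) = 123.7° from the x-axis; with |ZG| = 16.4, G = Z + 16.4·(cos 123.7°, sin 123.7°) = (8.035, 30.31). ZG ⟂ GF; with |GF| = 10.6 on the left of ZG, F = G + 10.6·(-0.8320, -0.5548) = (-0.7840, 24.42). Then |CF| = |F − C| = 24.44.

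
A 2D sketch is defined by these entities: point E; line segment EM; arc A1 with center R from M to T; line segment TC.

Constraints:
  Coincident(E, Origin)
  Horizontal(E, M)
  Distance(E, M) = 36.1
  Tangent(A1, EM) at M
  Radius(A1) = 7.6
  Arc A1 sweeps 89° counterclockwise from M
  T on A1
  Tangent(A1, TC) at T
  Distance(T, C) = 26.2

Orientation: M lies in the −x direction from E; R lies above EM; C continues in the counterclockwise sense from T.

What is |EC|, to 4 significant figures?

43.81

E is at the origin; EM is horizontal with |EM| = 36.1 and M on the −x side, so M = (-36.10, 0.000). The tangent condition forces RM to be normal to EM, so R = M + (0, 7.6) = (-36.10, 7.600). On A1, M sits at bearing -90° from R; an 89° counterclockwise sweep puts T at bearing -1°, so T = R + 7.6·(cos -1°, sin -1°) = (-28.50, 7.467). Tangency of A1 to TC means the radius RT is perpendicular to TC, so TC runs along (−sin -1°, cos -1°); with |TC| = 26.2, C = (-28.04, 33.66). Then |EC| = |C − E| = 43.81.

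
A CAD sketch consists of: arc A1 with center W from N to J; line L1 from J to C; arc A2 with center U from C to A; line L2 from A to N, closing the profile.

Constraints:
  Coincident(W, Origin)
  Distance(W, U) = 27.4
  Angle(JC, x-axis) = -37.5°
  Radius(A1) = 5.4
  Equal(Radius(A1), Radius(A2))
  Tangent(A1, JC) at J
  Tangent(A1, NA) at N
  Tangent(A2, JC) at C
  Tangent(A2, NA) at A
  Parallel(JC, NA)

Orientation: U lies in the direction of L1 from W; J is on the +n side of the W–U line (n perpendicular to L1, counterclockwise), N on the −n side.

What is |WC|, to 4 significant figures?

27.93

The slot axis is L1's direction at -37.5°, so u = (cos -37.5°, sin -37.5°) = (0.7934, -0.6088) and n = (−sin -37.5°, cos -37.5°) = (0.6088, 0.7934). W is at the origin and U lies 27.4 along u from W, so U = 27.4·u = (21.74, -16.68). Tangency of A1 to both parallel lines with radius 5.4 puts J and N at W ± 5.4·n: J = (3.287, 4.284), N = (-3.287, -4.284). Equal radii place C and A the same way about U: C = U + 5.4·n = (25.03, -12.40), A = U − 5.4·n = (18.45, -20.96). Then |WC| = |C − W| = 27.93.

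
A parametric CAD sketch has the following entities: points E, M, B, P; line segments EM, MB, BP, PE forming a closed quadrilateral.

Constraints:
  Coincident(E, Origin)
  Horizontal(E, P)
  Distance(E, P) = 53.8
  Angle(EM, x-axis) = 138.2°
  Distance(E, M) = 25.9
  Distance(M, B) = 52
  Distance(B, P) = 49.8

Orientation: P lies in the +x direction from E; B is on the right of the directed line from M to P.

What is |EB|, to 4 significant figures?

27.35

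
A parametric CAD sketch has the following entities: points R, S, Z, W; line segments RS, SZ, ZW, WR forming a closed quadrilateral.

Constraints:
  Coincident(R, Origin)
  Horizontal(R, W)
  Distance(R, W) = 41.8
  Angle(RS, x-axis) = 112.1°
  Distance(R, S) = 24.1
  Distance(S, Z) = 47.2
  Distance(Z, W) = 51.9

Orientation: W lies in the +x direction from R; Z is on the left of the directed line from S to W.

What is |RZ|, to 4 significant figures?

58.03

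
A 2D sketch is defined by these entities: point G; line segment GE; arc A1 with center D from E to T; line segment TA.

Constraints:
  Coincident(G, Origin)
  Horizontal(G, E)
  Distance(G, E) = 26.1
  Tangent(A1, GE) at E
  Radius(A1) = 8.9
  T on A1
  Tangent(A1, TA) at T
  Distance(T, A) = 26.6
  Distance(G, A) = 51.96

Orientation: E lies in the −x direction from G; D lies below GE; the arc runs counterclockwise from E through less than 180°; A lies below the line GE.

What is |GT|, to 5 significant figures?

35.583

G is at the origin; GE is horizontal with |GE| = 26.1 and E on the −x side, so E = (-26.100, 0.0000). Since A1 is tangent to GE there, DE ⟂ GE, so D = E + (0, -8.9) = (-26.100, -8.9000). Since DT ⟂ TA (tangency), |DA| = √(8.9² + 26.6²) = 28.049 regardless of where T sits on A1. So A lies on both circle(G, 51.96) and circle(D, 28.049); the below-GE intersection is A = (-39.844, -33.352). T is the foot of the tangent from A: T = (-34.841, -7.2263).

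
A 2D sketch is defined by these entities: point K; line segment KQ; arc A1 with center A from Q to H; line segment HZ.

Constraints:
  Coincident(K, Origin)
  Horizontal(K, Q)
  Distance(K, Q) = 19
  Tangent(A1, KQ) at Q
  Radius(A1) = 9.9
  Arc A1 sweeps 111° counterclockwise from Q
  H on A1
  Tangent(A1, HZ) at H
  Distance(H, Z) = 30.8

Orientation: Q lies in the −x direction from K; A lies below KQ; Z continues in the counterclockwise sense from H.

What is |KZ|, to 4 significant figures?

45.57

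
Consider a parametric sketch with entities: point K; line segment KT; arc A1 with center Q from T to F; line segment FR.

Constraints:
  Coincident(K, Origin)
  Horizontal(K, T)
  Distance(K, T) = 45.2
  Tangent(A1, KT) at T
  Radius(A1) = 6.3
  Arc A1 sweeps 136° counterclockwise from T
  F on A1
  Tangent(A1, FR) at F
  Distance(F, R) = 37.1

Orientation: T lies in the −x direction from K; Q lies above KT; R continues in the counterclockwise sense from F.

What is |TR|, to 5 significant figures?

42.867

On A1, T sits at bearing -90° from Q; a 136° counterclockwise sweep puts F at bearing 46°, so F = Q + 6.3·(cos 46°, sin 46°) = (-40.824, 10.832). A1 meets FR tangentially, so QF is at right angles to FR, so FR runs along (−sin 46°, cos 46°); with |FR| = 37.1, R = (-67.511, 36.604). Then |TR| = |R − T| = 42.867.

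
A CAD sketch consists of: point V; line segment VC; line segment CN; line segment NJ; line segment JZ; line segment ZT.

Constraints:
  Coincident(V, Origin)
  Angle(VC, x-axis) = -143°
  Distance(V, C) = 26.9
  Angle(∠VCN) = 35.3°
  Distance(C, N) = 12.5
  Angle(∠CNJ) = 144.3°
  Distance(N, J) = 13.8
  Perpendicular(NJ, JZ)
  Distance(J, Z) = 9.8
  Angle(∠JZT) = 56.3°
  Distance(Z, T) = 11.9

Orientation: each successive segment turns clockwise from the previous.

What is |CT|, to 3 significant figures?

14.6

NJ ⟂ JZ, so JZ runs at -53.4°; with |JZ| = 9.8, Z = (-0.761, -3.92). ∠JZT = 56.3° gives ZT at -177° from the x-axis; with |ZT| = 11.9, T = (-12.6, -4.52). Then |CT| = |T − C| = 14.6.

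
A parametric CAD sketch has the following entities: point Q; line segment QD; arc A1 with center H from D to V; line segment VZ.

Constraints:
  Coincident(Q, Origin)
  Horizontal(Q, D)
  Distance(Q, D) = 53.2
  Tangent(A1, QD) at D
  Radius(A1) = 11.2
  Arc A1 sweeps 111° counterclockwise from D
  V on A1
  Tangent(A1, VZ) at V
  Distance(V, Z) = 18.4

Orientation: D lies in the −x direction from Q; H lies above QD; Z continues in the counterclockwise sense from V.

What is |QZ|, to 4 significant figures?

59.02

On A1, D sits at bearing -90° from H; a 111° counterclockwise sweep puts V at bearing 21°, so V = H + 11.2·(cos 21°, sin 21°) = (-42.74, 15.21). Tangency of A1 to VZ means the radius HV is perpendicular to VZ, so VZ runs along (−sin 21°, cos 21°); with |VZ| = 18.4, Z = (-49.34, 32.39). Then |QZ| = |Z − Q| = 59.02.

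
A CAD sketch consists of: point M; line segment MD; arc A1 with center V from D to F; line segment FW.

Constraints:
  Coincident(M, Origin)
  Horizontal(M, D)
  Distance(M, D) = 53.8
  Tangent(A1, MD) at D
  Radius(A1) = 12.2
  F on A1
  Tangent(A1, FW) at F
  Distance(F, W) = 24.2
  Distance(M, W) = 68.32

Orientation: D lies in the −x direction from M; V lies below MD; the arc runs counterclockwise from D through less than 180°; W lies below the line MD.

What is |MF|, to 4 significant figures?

67.23

Checks: |VF| = 12.20 ✓; ∠(VF, FW) = 90.00° ✓; |FW| = 24.20 ✓; |MW| = 68.32 ✓.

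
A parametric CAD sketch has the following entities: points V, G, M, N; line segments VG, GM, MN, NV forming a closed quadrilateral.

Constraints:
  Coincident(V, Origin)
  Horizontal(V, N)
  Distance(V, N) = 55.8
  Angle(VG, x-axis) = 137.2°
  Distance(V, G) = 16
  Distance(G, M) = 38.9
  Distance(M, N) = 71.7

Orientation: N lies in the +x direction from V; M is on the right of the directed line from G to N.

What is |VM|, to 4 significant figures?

29.80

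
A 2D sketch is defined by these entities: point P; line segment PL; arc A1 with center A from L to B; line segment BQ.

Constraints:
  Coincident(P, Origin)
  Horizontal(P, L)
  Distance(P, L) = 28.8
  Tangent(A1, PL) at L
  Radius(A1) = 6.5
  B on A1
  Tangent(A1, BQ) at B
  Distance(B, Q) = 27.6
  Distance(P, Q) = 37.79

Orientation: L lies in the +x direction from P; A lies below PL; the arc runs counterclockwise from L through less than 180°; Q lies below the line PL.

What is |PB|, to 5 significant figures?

23.053

P is at the origin; PL is horizontal with |PL| = 28.8 and L on the +x side, so L = (28.800, 0.0000). The tangent condition forces AL to be normal to PL, so A = L + (0, -6.5) = (28.800, -6.5000). Since AB ⟂ BQ (tangency), |AQ| = √(6.5² + 27.6²) = 28.355 regardless of where B sits on A1. So Q lies on both circle(P, 37.79) and circle(A, 28.355); the below-PL intersection is Q = (18.536, -32.932). B is the foot of the tangent from Q: B = (22.363, -5.5987).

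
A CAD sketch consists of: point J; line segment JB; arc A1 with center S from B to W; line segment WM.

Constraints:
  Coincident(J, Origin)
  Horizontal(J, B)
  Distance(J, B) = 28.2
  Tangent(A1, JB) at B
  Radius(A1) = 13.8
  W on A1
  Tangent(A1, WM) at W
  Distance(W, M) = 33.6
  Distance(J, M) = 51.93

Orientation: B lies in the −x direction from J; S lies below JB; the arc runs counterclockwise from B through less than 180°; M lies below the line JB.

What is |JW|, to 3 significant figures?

45.0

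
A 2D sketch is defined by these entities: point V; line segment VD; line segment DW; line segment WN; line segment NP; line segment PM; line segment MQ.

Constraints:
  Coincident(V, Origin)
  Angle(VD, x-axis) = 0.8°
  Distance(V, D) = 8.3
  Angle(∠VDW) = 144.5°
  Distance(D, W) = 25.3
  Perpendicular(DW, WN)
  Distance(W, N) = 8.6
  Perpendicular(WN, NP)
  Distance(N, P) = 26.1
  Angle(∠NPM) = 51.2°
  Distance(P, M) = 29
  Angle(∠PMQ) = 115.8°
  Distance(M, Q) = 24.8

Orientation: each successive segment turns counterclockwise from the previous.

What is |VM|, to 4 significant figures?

30.60

V is at the origin; VD runs at 0.8° with length 8.3, so D = (8.299, 0.1159). ∠VDW = 144.5° gives DW at 36.30° from the x-axis; with |DW| = 25.3, W = (28.69, 15.09). DW ⟂ WN, so WN runs at 126.3°; with |WN| = 8.6, N = (23.60, 22.02). WN ⟂ NP, so NP runs at -143.7°; with |NP| = 26.1, P = (2.563, 6.573). ∠NPM = 51.2° gives PM at -14.90° from the x-axis; with |PM| = 29.0, M = (30.59, -0.8836). Then |VM| = |M − V| = 30.60.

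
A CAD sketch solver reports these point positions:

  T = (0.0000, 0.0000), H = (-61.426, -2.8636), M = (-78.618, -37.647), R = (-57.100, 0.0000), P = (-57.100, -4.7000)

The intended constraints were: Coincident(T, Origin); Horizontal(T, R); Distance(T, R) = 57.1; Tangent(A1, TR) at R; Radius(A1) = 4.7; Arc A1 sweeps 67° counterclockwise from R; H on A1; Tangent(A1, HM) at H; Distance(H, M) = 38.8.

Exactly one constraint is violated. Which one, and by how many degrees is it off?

Tangent(A1, HM) at H — off by 3.30°.

T = (0.00, 0.00) ✓; T.y = 0.00, R.y = 0.00 ✓; |TR| = 57.10 ✓; ∠(PR, RT) = 90.00° ✓; |PR| = 4.700 ✓; bearing(P→H) − bearing(P→R) = 67.00° ✓; |PH| = 4.700 ✓; ∠(PH, HM) = 93.30° ✗; |HM| = 38.80 ✓.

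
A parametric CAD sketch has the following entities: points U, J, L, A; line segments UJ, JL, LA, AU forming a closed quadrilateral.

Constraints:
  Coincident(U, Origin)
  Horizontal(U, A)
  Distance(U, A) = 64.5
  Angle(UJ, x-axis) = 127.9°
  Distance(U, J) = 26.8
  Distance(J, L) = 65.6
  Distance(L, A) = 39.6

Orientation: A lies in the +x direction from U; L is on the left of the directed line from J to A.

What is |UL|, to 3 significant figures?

59.4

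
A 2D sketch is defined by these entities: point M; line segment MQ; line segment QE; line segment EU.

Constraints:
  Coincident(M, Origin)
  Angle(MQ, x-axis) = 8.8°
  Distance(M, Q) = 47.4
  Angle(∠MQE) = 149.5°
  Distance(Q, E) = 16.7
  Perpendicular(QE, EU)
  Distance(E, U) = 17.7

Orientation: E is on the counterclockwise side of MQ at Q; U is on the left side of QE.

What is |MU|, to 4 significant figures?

57.89

M is at the origin; MQ runs at 8.8° with length 47.4, so Q = 47.4·(cos 8.8°, sin 8.8°) = (46.84, 7.252). ∠MQE = 149.5°, so QE runs at 8.8° + (180° − 149.5°) = 39.30° from the x-axis; with |QE| = 16.7, E = Q + 16.7·(cos 39.30°, sin 39.30°) = (59.77, 17.83). QE ⟂ EU; with |EU| = 17.7 on the left of QE, U = E + 17.7·(-0.6334, 0.7738) = (48.55, 31.53). Then |MU| = |U − M| = 57.89.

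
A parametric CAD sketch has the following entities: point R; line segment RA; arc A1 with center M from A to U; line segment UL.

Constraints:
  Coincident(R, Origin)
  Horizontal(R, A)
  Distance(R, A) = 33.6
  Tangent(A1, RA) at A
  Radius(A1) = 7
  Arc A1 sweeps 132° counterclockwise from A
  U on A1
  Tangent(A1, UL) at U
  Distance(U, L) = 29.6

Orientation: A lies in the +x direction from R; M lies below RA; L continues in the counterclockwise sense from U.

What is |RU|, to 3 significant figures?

30.7

R is at the origin; RA is horizontal with |RA| = 33.6 and A on the +x side, so A = (33.6, 0.00). Tangency of A1 to RA means the radius MA is perpendicular to RA, so M = A + (0, -7) = (33.6, -7.00). On A1, A sits at bearing 90° from M; a 132° counterclockwise sweep puts U at bearing 222°, so U = M + 7.0·(cos 222°, sin 222°) = (28.4, -11.7). Then |RU| = |U − R| = 30.7.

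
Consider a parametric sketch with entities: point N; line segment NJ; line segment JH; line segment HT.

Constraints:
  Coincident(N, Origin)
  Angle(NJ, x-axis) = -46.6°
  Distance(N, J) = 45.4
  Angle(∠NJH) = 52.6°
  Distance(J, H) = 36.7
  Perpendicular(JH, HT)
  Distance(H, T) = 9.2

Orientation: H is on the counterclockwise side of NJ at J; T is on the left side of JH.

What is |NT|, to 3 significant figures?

28.4

N is at the origin; NJ runs at -46.6° with length 45.4, so J = 45.4·(cos -46.6°, sin -46.6°) = (31.2, -33.0). ∠NJH = 52.6°, so JH runs at -46.6° + (180° − 52.6°) = 80.8° from the x-axis; with |JH| = 36.7, H = J + 36.7·(cos 80.8°, sin 80.8°) = (37.1, 3.24). JH ⟂ HT; with |HT| = 9.2 on the left of JH, T = H + 9.2·(-0.987, 0.160) = (28.0, 4.71). Then |NT| = |T − N| = 28.4.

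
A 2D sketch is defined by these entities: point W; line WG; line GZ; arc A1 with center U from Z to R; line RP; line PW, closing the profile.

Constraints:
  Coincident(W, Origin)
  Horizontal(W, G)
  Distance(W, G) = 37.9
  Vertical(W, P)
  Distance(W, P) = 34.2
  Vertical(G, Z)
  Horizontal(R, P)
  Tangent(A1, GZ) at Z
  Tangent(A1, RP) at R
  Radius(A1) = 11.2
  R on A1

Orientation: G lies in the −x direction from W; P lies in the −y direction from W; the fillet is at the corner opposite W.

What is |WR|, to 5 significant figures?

43.388

The virtual corner opposite W is at (-37.900, -34.200). A1 meets GZ tangentially, so UZ is at right angles to GZ and tangency of A1 to RP means the radius UR is perpendicular to RP, with radius 11.2, so the center U sits 11.2 in from both sides at U = (-26.700, -23.000). That places the tangent points at Z = (-37.900, -23.000) on GZ and R = (-26.700, -34.200) on RP. Then |WR| = |R − W| = 43.388.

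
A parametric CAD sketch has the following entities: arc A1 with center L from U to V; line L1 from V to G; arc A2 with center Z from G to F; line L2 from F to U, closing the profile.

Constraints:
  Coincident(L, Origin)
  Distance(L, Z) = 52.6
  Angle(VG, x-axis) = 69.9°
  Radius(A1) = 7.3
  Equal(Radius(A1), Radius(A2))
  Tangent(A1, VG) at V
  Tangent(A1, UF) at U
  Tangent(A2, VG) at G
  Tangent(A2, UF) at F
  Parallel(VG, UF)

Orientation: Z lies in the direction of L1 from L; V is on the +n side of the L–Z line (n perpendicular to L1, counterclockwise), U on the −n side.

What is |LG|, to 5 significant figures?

53.104

Tangency of A1 to both parallel lines with radius 7.3 puts V and U at L ± 7.3·n: V = (-6.8554, 2.5087), U = (6.8554, -2.5087). Equal radii place G and F the same way about Z: G = Z + 7.3·n = (11.221, 51.905), F = Z − 7.3·n = (24.932, 46.888). Then |LG| = |G − L| = 53.104.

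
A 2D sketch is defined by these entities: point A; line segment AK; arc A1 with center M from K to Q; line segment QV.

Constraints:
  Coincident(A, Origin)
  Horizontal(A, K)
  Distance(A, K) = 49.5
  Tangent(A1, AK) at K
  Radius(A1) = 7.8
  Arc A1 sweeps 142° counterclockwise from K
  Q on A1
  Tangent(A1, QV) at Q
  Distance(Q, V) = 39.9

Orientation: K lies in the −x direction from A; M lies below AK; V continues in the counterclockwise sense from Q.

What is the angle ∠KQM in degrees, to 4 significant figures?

19.00°

Tangency of A1 to AK means the radius MK is perpendicular to AK, so M = K + (0, -7.8) = (-49.50, -7.800). On A1, K sits at bearing 90° from M; a 142° counterclockwise sweep puts Q at bearing 232°, so Q = M + 7.8·(cos 232°, sin 232°) = (-54.30, -13.95). Then cos ∠KQM = QK·QM / (|QK||QM|), giving 19.00°.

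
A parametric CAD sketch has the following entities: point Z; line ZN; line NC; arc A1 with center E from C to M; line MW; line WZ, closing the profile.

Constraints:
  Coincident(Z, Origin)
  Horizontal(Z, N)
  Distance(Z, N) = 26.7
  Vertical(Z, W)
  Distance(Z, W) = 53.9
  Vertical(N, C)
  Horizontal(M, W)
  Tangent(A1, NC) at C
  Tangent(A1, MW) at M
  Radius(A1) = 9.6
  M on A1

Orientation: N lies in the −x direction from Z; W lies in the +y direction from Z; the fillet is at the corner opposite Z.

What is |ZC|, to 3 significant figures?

51.7

Z is at the origin; Z and N share the same y with |ZN| = 26.7 and N on the −x side, so N = (-26.7, 0.00). ZW is vertical with |ZW| = 53.9 and W on the +y side, so W = (0.00, 53.9). The virtual corner opposite Z is at (-26.7, 53.9). The tangent condition forces EC to be normal to NC and the tangent condition forces EM to be normal to MW, with radius 9.6, so the center E sits 9.6 in from both sides at E = (-17.1, 44.3). That places the tangent points at C = (-26.7, 44.3) on NC and M = (-17.1, 53.9) on MW. Then |ZC| = |C − Z| = 51.7.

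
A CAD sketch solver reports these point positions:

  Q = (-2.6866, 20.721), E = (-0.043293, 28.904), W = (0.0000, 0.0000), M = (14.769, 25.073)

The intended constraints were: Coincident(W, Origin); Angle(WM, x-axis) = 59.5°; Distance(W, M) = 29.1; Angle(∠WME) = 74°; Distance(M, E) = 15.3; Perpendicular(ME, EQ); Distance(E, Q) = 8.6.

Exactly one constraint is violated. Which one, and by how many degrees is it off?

Perpendicular(ME, EQ) — off by 3.40°.

W = (0.00, 0.00) ✓; WM at 59.50° ✓; |WM| = 29.10 ✓; ∠WME = 74.00° ✓; |ME| = 15.30 ✓; ∠(ME, EQ) = 86.60° ✗; |EQ| = 8.599 ✓.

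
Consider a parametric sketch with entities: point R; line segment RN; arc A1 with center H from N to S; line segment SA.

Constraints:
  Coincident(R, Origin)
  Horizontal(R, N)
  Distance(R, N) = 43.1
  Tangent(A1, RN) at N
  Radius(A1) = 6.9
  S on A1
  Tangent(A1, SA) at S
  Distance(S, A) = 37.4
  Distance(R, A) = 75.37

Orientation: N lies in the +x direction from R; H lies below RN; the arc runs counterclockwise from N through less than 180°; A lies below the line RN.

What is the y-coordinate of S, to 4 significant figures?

-11.86

Checks: ∠(HN, NR) = 90.00° ✓; |HN| = 6.900 ✓; |HS| = 6.900 ✓; ∠(HS, SA) = 90.00° ✓; |SA| = 37.40 ✓; |RA| = 75.37 ✓.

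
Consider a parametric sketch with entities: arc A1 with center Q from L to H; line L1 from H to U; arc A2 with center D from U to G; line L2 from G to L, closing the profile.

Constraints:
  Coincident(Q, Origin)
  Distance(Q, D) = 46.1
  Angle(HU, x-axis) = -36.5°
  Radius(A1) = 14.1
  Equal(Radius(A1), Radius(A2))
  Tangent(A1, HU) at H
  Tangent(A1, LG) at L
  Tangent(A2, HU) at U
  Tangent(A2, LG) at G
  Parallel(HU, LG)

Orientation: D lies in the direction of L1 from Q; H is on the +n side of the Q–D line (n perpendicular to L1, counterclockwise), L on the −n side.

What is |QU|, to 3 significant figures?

48.2

Tangency of A1 to both parallel lines with radius 14.1 puts H and L at Q ± 14.1·n: H = (8.39, 11.3), L = (-8.39, -11.3). Equal radii place U and G the same way about D: U = D + 14.1·n = (45.4, -16.1), G = D − 14.1·n = (28.7, -38.8). Then |QU| = |U − Q| = 48.2.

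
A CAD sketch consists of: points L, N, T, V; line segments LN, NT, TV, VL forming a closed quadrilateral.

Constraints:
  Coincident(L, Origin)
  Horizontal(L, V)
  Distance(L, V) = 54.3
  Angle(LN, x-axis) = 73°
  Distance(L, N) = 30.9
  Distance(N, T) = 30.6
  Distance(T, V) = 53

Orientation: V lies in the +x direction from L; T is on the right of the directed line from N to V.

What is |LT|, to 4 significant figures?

1.301

Checks: |NT| = 30.60 ✓; |TV| = 53.00 ✓.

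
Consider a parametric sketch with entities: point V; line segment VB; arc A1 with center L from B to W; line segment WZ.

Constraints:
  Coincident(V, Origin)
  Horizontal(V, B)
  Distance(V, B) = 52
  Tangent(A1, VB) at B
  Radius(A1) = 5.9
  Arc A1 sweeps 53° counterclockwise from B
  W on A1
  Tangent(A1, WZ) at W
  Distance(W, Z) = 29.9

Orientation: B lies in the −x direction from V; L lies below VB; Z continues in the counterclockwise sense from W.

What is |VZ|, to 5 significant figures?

79.177

V is at the origin; VB is horizontal with |VB| = 52.0 and B on the −x side, so B = (-52.000, 0.0000). Since A1 is tangent to VB there, LB ⟂ VB, so L = B + (0, -5.9) = (-52.000, -5.9000). On A1, B sits at bearing 90° from L; a 53° counterclockwise sweep puts W at bearing 143°, so W = L + 5.9·(cos 143°, sin 143°) = (-56.712, -2.3493). A1 meets WZ tangentially, so LW is at right angles to WZ, so WZ runs along (−sin 143°, cos 143°); with |WZ| = 29.9, Z = (-74.706, -26.228). Then |VZ| = |Z − V| = 79.177.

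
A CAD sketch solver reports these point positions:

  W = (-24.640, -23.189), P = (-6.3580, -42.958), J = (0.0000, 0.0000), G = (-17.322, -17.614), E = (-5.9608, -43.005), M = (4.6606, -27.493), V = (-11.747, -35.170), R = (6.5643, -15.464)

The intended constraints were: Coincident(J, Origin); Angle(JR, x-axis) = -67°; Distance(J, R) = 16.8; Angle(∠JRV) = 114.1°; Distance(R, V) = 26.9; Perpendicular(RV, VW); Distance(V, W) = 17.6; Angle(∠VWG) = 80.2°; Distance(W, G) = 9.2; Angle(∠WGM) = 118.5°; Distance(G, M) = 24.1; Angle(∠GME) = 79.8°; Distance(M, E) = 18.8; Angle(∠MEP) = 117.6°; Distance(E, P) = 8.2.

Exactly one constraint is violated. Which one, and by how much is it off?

Distance(E, P) = 8.2 — off by 7.80.

J = (0.00, 0.00) ✓; JR at -67.00° ✓; |JR| = 16.80 ✓; ∠JRV = 114.1° ✓; |RV| = 26.90 ✓; ∠(RV, VW) = 90.00° ✓; |VW| = 17.60 ✓; ∠VWG = 80.20° ✓; |WG| = 9.200 ✓; ∠WGM = 118.5° ✓; |GM| = 24.10 ✓; ∠GME = 79.80° ✓; |ME| = 18.80 ✓; ∠MEP = 117.7° ✓; |EP| = 0.4000 ✗.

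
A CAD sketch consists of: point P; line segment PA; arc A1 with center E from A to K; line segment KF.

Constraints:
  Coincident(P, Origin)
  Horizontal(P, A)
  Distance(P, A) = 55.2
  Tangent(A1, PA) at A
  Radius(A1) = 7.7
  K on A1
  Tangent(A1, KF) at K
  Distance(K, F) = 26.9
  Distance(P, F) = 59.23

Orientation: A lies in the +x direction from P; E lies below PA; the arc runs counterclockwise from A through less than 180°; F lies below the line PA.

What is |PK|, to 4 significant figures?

48.14

P is at the origin; PA is horizontal with |PA| = 55.2 and A on the +x side, so A = (55.20, 0.000). Since A1 is tangent to PA there, EA ⟂ PA, so E = A + (0, -7.7) = (55.20, -7.700). Since EK ⟂ KF (tangency), |EF| = √(7.7² + 26.9²) = 27.98 regardless of where K sits on A1. So F lies on both circle(P, 59.23) and circle(E, 27.98); the below-PA intersection is F = (47.98, -34.73). K is the foot of the tangent from F: K = (47.50, -7.836).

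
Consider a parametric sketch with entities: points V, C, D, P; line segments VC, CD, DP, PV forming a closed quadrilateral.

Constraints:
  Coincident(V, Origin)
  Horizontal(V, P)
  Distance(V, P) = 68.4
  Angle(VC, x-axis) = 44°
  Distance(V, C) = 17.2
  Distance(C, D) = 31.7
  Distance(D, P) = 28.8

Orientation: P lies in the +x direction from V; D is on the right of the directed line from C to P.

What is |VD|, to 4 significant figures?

40.04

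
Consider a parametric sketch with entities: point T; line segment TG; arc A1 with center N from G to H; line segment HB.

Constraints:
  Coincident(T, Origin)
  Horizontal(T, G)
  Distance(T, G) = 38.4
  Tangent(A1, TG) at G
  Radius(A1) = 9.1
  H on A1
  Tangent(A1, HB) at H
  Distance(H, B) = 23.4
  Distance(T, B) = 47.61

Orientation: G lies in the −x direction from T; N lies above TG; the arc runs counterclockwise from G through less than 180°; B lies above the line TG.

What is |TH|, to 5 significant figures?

31.332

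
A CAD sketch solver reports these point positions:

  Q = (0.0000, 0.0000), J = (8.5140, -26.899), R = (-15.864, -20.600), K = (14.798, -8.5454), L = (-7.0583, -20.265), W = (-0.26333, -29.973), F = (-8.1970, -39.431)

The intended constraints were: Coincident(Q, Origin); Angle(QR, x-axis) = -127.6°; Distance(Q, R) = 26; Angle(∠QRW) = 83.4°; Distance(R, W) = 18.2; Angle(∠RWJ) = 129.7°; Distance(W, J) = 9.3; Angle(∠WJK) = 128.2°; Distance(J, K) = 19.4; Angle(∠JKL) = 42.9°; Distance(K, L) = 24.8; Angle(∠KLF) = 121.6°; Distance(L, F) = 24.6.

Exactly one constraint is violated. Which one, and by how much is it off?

Distance(L, F) = 24.6 — off by 5.40.

Q = (0.00, 0.00) ✓; QR at -127.6° ✓; |QR| = 26.00 ✓; ∠QRW = 83.40° ✓; |RW| = 18.20 ✓; ∠RWJ = 129.7° ✓; |WJ| = 9.300 ✓; ∠WJK = 128.2° ✓; |JK| = 19.40 ✓; ∠JKL = 42.90° ✓; |KL| = 24.80 ✓; ∠KLF = 121.6° ✓; |LF| = 19.20 ✗.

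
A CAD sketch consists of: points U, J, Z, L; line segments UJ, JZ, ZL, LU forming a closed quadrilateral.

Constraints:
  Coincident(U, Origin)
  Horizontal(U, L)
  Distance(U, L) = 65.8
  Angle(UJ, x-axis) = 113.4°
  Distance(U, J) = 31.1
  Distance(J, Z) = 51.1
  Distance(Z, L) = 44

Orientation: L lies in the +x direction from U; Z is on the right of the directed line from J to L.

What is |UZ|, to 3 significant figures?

24.3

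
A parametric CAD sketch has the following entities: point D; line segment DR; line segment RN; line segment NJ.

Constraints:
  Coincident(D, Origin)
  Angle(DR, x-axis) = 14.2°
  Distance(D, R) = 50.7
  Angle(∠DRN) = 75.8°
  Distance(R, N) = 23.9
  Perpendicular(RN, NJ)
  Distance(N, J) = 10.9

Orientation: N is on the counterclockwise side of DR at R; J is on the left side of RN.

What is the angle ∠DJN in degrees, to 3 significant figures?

163°

D is at the origin; DR runs at 14.2° with length 50.7, so R = 50.7·(cos 14.2°, sin 14.2°) = (49.2, 12.4). ∠DRN = 75.8°, so RN runs at 14.2° + (180° − 75.8°) = 118° from the x-axis; with |RN| = 23.9, N = R + 23.9·(cos 118°, sin 118°) = (37.8, 33.5). RN ⟂ NJ; with |NJ| = 10.9 on the left of RN, J = N + 10.9·(-0.880, -0.476) = (28.2, 28.3). Then cos ∠DJN = JD·JN / (|JD||JN|), giving 163°.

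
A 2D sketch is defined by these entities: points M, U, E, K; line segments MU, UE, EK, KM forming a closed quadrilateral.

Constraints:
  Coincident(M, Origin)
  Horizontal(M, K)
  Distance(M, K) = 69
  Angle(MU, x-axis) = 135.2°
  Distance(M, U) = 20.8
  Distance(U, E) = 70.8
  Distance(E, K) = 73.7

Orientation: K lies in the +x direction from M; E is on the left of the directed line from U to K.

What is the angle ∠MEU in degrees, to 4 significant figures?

16.34°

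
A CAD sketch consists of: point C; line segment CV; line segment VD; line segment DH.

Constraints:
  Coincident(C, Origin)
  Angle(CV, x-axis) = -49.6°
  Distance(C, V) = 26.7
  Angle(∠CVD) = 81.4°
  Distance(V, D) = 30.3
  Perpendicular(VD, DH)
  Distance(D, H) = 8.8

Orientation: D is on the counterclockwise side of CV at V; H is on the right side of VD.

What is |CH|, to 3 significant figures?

43.9

∠CVD = 81.4°, so VD runs at -49.6° + (180° − 81.4°) = 49.0° from the x-axis; with |VD| = 30.3, D = V + 30.3·(cos 49.0°, sin 49.0°) = (37.2, 2.53). VD ⟂ DH; with |DH| = 8.8 on the right of VD, H = D + 8.8·(0.755, -0.656) = (43.8, -3.24). Then |CH| = |H − C| = 43.9.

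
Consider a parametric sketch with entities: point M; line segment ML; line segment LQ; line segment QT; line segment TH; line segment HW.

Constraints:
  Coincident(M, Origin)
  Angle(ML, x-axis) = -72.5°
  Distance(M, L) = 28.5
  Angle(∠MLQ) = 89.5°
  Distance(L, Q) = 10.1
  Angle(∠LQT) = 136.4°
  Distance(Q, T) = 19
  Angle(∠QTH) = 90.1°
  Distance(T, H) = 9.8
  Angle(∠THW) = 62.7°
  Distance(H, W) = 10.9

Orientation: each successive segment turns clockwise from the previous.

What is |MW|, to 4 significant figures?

22.84

∠QTH = 90.1° gives TH at 63.50° from the x-axis; with |TH| = 9.8, H = (-13.70, -12.86). ∠THW = 62.7° gives HW at -53.80° from the x-axis; with |HW| = 10.9, W = (-7.267, -21.65). Then |MW| = |W − M| = 22.84.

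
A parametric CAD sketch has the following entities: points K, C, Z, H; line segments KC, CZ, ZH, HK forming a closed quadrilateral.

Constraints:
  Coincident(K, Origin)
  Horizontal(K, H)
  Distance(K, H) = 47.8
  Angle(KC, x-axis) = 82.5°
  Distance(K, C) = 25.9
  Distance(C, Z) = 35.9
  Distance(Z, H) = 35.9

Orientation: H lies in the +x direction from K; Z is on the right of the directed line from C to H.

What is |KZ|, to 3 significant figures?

15.8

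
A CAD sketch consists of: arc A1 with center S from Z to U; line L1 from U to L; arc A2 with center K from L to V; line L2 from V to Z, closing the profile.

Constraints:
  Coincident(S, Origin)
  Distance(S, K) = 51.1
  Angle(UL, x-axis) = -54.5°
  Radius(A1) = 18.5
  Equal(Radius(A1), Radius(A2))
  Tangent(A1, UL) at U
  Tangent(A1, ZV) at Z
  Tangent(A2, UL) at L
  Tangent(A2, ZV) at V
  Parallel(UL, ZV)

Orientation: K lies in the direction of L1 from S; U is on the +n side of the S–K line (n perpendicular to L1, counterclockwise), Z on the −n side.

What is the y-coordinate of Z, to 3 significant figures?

-10.7

The slot axis is L1's direction at -54.5°, so u = (cos -54.5°, sin -54.5°) = (0.581, -0.814) and n = (−sin -54.5°, cos -54.5°) = (0.814, 0.581). S is at the origin and K lies 51.1 along u from S, so K = 51.1·u = (29.7, -41.6). Tangency of A1 to both parallel lines with radius 18.5 puts U and Z at S ± 18.5·n: U = (15.1, 10.7), Z = (-15.1, -10.7). So Z.y = -10.7.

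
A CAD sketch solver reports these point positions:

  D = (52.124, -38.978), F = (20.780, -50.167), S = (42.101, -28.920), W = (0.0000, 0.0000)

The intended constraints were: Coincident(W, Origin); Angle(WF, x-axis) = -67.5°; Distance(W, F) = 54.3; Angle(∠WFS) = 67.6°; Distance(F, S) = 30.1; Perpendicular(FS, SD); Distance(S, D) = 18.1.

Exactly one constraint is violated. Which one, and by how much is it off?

Distance(S, D) = 18.1 — off by 3.90.

W = (0.00, 0.00) ✓; WF at -67.50° ✓; |WF| = 54.30 ✓; ∠WFS = 67.60° ✓; |FS| = 30.10 ✓; ∠(FS, SD) = 90.00° ✓; |SD| = 14.20 ✗.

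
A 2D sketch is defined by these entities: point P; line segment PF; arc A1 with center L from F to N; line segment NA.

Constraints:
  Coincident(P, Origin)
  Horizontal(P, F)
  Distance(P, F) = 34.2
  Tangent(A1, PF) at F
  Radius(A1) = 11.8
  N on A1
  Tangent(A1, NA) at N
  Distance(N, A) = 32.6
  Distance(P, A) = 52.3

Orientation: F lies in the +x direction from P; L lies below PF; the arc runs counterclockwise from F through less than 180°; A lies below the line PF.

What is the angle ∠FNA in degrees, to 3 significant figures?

132°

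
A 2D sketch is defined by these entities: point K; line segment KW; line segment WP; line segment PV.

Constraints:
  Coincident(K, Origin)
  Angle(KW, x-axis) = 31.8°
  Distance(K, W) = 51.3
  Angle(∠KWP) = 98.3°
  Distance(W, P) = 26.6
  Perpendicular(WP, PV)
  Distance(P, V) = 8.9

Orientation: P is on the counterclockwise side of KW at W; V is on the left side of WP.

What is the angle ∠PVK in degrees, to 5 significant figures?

140.91°

K is at the origin; KW runs at 31.8° with length 51.3, so W = 51.3·(cos 31.8°, sin 31.8°) = (43.599, 27.033). ∠KWP = 98.3°, so WP runs at 31.8° + (180° − 98.3°) = 113.50° from the x-axis; with |WP| = 26.6, P = W + 26.6·(cos 113.50°, sin 113.50°) = (32.993, 51.427). WP is perpendicular to PV; with |PV| = 8.9 on the left of WP, V = P + 8.9·(-0.91706, -0.39875) = (24.831, 47.878). Then cos ∠PVK = VP·VK / (|VP||VK|), giving 140.91°.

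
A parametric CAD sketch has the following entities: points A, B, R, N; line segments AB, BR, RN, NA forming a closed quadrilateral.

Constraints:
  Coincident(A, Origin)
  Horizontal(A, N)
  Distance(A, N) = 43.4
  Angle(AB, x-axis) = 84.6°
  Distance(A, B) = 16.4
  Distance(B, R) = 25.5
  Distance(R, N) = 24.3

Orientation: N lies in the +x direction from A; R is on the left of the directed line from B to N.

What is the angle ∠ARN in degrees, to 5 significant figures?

98.881°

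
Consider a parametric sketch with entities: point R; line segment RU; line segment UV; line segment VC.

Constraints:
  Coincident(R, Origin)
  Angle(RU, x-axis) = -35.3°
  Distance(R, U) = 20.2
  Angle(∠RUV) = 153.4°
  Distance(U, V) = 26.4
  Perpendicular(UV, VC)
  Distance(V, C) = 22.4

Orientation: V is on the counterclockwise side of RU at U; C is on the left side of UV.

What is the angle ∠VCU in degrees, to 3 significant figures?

49.7°

R is at the origin; RU runs at -35.3° with length 20.2, so U = 20.2·(cos -35.3°, sin -35.3°) = (16.5, -11.7). ∠RUV = 153.4°, so UV runs at -35.3° + (180° − 153.4°) = -8.70° from the x-axis; with |UV| = 26.4, V = U + 26.4·(cos -8.70°, sin -8.70°) = (42.6, -15.7). UV ⟂ VC; with |VC| = 22.4 on the left of UV, C = V + 22.4·(0.151, 0.988) = (46.0, 6.48). Then cos ∠VCU = CV·CU / (|CV||CU|), giving 49.7°.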